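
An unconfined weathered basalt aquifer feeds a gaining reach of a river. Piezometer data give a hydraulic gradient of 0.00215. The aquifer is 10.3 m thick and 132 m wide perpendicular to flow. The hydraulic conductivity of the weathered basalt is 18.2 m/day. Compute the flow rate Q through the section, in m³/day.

Cross-sectional area A = 132 × 10.3 = 1360 m².
Hydraulic gradient i = 0.00215.
Darcy's law: Q = K · A · i = 18.20 × 1360 × 0.002150 = 53.20 m³/day.

53.2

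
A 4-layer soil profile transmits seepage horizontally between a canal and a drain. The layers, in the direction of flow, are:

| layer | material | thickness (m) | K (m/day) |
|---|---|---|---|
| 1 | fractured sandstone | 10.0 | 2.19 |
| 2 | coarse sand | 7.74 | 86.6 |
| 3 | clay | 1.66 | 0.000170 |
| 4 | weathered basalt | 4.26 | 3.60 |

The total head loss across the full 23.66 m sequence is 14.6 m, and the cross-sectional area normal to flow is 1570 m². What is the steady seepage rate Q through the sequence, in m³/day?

2.35

Flow is perpendicular to layering, so the layers act in series and the equivalent K is the thickness-weighted harmonic mean.
Total thickness L = 10.0 + 7.74 + 1.66 + 4.26 = 23.66 m.
Σ(b_i/K_i) = 10.0/2.19 + 7.74/86.6 + 1.66/0.000170 + 4.26/3.60 = 9771 d.
K_eq = L / Σ(b_i/K_i) = 23.66 / 9771 = 0.002422 m/day.
Q = K_eq · A · (Δh/L) = 0.002422 × 1570 × (14.6/23.66) = 2.346 m³/day.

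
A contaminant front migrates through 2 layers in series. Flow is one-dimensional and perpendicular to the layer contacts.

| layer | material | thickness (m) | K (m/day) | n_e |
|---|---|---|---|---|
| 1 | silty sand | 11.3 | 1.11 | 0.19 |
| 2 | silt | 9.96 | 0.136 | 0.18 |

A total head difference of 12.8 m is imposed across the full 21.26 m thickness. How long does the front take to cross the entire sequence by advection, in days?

25.7

With flow normal to the layers, continuity requires the same specific discharge q through every layer.
Σ(b_i/K_i) = 11.3/1.11 + 9.96/0.136 = 83.42 d.
q = Δh / Σ(b_i/K_i) = 12.8 / 83.42 = 0.1534 m/day.
In each layer the seepage velocity is v_i = q/n_i, so the layer transit time is t_i = b_i·n_i / q:
  layer 1 (silty sand): t_1 = 11.3 × 0.19 / 0.1534 = 13.99 d
  layer 2 (silt): t_2 = 9.96 × 0.18 / 0.1534 = 11.68 d
Total t = Σ t_i = 25.68 days.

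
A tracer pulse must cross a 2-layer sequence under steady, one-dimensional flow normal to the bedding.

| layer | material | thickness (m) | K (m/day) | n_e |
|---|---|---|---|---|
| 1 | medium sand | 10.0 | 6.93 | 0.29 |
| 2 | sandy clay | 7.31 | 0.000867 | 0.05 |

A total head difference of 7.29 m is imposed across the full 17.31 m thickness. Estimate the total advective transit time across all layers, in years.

With flow normal to the layers, continuity requires the same specific discharge q through every layer.
Σ(b_i/K_i) = 10.0/6.93 + 7.31/0.000867 = 8433 d.
q = Δh / Σ(b_i/K_i) = 7.29 / 8433 = 0.0008645 m/day.
In each layer the seepage velocity is v_i = q/n_i, so the layer transit time is t_i = b_i·n_i / q:
  layer 1 (medium sand): t_1 = 10.0 × 0.29 / 0.0008645 = 3355 d
  layer 2 (sandy clay): t_2 = 7.31 × 0.05 / 0.0008645 = 422.8 d
Total t = Σ t_i = 3777 days = 10.34 years.

10.3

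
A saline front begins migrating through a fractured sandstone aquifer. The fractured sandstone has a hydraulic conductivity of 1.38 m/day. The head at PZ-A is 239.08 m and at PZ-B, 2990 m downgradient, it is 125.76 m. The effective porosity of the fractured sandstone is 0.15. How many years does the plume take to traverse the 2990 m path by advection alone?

Hydraulic gradient i = (239.08 − 125.76) / 2990 = 113.32 / 2990 = 0.03790.
Darcy flux q = K · i = 1.380 × 0.03790 = 0.05230 m/day.
Seepage velocity v = q / n_e = 0.05230 / 0.15 = 0.3487 m/day.
Travel time t = L / v = 2990 / 0.3487 = 8575 days = 23.48 years.

23.5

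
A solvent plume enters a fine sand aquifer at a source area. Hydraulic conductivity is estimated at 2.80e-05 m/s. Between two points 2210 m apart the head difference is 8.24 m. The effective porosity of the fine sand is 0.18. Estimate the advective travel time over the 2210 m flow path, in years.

121

Convert K: 2.80e-05 m/s × 86400 = 2.419 m/day.
Hydraulic gradient i = Δh / L = 8.24 / 2210 = 0.003729.
Darcy flux q = K · i = 2.419 × 0.003729 = 0.009020 m/day.
Seepage velocity v = q / n_e = 0.009020 / 0.18 = 0.05011 m/day.
Travel time t = L / v = 2210 / 0.05011 = 44102 days = 120.7 years.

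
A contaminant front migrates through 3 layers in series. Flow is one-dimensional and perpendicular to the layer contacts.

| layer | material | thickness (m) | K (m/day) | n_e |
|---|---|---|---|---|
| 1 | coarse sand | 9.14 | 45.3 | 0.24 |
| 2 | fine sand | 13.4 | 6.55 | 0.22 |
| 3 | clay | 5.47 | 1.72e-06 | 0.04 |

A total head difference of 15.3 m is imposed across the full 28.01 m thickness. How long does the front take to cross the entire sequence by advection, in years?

3050

With flow normal to the layers, continuity requires the same specific discharge q through every layer.
Σ(b_i/K_i) = 9.14/45.3 + 13.4/6.55 + 5.47/1.72e-06 = 3.180e+06 d.
q = Δh / Σ(b_i/K_i) = 15.3 / 3.180e+06 = 4.811e-06 m/day.
In each layer the seepage velocity is v_i = q/n_i, so the layer transit time is t_i = b_i·n_i / q:
  layer 1 (coarse sand): t_1 = 9.14 × 0.24 / 4.811e-06 = 4.560e+05 d
  layer 2 (fine sand): t_2 = 13.4 × 0.22 / 4.811e-06 = 6.128e+05 d
  layer 3 (clay): t_3 = 5.47 × 0.04 / 4.811e-06 = 45479 d
Total t = Σ t_i = 1.114e+06 days = 3051 years.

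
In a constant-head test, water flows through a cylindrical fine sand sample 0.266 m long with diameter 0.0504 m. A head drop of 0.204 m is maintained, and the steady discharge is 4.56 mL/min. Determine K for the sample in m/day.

4.29

Cross-sectional area A = π·(d/2)² = π × (0.0504/2)² = 0.001995 m².
Convert discharge: 4.56 mL/min = 7.600e-08 m³/s.
Darcy's law rearranged: K = Q·L / (A·Δh) = 7.600e-08 × 0.266 / (0.001995 × 0.204) = 4.967e-05 m/s = 4.292 m/day.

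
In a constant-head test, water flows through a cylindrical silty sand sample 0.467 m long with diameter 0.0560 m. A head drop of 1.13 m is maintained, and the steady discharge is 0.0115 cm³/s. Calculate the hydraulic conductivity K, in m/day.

Cross-sectional area A = π·(d/2)² = π × (0.0560/2)² = 0.002463 m².
Convert discharge: 0.0115 cm³/s = 1.150e-08 m³/s.
Darcy's law rearranged: K = Q·L / (A·Δh) = 1.150e-08 × 0.467 / (0.002463 × 1.13) = 1.930e-06 m/s = 0.1667 m/day.

0.167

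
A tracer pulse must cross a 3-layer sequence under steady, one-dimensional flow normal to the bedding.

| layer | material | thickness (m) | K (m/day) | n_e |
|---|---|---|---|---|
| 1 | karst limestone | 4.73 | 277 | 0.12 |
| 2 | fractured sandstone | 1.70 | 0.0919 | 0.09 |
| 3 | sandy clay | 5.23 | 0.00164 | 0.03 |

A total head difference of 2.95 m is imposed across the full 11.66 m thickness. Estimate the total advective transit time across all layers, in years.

2.61

With flow normal to the layers, continuity requires the same specific discharge q through every layer.
Σ(b_i/K_i) = 4.73/277 + 1.70/0.0919 + 5.23/0.00164 = 3208 d.
q = Δh / Σ(b_i/K_i) = 2.95 / 3208 = 0.0009197 m/day.
In each layer the seepage velocity is v_i = q/n_i, so the layer transit time is t_i = b_i·n_i / q:
  layer 1 (karst limestone): t_1 = 4.73 × 0.12 / 0.0009197 = 617.2 d
  layer 2 (fractured sandstone): t_2 = 1.70 × 0.09 / 0.0009197 = 166.4 d
  layer 3 (sandy clay): t_3 = 5.23 × 0.03 / 0.0009197 = 170.6 d
Total t = Σ t_i = 954.1 days = 2.612 years.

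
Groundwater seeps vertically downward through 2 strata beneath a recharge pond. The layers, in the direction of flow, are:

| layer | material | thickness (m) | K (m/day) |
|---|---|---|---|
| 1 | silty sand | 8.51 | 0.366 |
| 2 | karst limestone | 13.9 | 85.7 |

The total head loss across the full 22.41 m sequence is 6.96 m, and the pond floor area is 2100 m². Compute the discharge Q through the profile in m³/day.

624

Flow is perpendicular to layering, so the layers act in series and the equivalent K is the thickness-weighted harmonic mean.
Total thickness L = 8.51 + 13.9 = 22.41 m.
Σ(b_i/K_i) = 8.51/0.366 + 13.9/85.7 = 23.41 d.
K_eq = L / Σ(b_i/K_i) = 22.41 / 23.41 = 0.9571 m/day.
Q = K_eq · A · (Δh/L) = 0.9571 × 2100 × (6.96/22.41) = 624.3 m³/day.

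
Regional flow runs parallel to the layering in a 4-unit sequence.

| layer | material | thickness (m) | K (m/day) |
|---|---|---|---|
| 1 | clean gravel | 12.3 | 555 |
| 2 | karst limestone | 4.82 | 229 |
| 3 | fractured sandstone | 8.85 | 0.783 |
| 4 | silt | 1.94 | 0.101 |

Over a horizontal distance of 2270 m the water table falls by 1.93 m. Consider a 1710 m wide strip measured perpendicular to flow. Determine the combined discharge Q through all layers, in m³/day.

11500

Flow is parallel to layering, so each bed carries its own Darcy discharge and the transmissivities add.
Σ(K_i·b_i) = 555×12.3 + 229×4.82 + 0.783×8.85 + 0.101×1.94 = 7937 m²/day.
Hydraulic gradient i = Δh / L = 1.93 / 2270 = 0.0008502.
Q = Σ(K_i·b_i) · W · i = 7937 × 1710 × 0.0008502 = 11540 m³/day.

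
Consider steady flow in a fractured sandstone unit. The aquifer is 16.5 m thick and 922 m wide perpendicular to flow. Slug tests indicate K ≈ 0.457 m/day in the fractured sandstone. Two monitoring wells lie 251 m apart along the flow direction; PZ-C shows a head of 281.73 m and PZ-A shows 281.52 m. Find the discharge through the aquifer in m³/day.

Cross-sectional area A = 922 × 16.5 = 15213 m².
Hydraulic gradient i = (281.73 − 281.52) / 251 = 0.21 / 251 = 0.0008367.
Darcy's law: Q = K · A · i = 0.4570 × 15213 × 0.0008367 = 5.817 m³/day.

5.82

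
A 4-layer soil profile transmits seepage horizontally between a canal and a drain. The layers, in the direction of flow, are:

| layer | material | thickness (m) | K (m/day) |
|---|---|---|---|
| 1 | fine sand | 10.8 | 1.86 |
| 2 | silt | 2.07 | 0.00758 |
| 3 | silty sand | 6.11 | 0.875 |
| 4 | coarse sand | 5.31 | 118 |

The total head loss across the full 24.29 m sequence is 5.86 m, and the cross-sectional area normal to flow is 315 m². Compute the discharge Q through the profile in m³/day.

Flow is perpendicular to layering, so the layers act in series and the equivalent K is the thickness-weighted harmonic mean.
Total thickness L = 10.8 + 2.07 + 6.11 + 5.31 = 24.29 m.
Σ(b_i/K_i) = 10.8/1.86 + 2.07/0.00758 + 6.11/0.875 + 5.31/118 = 285.9 d.
K_eq = L / Σ(b_i/K_i) = 24.29 / 285.9 = 0.08495 m/day.
Q = K_eq · A · (Δh/L) = 0.08495 × 315 × (5.86/24.29) = 6.456 m³/day.

6.46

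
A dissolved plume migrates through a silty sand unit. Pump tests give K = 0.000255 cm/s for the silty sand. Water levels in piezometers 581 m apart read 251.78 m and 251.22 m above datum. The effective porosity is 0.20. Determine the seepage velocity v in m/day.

Convert K: 0.000255 cm/s × 864 = 0.2203 m/day.
Hydraulic gradient i = (251.78 − 251.22) / 581 = 0.56 / 581 = 0.0009639.
Darcy flux q = K · i = 0.2203 × 0.0009639 = 0.0002124 m/day.
Seepage velocity v = q / n_e = 0.0002124 / 0.20 = 0.001062 m/day.

0.00106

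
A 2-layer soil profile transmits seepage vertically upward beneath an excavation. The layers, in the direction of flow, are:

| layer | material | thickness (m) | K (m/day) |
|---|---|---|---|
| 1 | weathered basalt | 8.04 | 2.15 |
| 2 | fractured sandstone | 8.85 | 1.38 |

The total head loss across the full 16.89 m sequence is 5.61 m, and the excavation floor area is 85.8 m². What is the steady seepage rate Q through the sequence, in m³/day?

47.4

Flow is perpendicular to layering, so the layers act in series and the equivalent K is the thickness-weighted harmonic mean.
Total thickness L = 8.04 + 8.85 = 16.89 m.
Σ(b_i/K_i) = 8.04/2.15 + 8.85/1.38 = 10.15 d.
K_eq = L / Σ(b_i/K_i) = 16.89 / 10.15 = 1.664 m/day.
Q = K_eq · A · (Δh/L) = 1.664 × 85.8 × (5.61/16.89) = 47.41 m³/day.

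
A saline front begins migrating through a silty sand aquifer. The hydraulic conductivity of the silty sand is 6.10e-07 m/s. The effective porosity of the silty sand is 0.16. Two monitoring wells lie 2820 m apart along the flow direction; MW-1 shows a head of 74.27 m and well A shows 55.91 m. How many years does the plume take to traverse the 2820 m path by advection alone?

3600

Convert K: 6.10e-07 m/s × 86400 = 0.05270 m/day.
Hydraulic gradient i = (74.27 − 55.91) / 2820 = 18.36 / 2820 = 0.006511.
Darcy flux q = K · i = 0.05270 × 0.006511 = 0.0003431 m/day.
Seepage velocity v = q / n_e = 0.0003431 / 0.16 = 0.002145 m/day.
Travel time t = L / v = 2820 / 0.002145 = 1.315e+06 days = 3600 years.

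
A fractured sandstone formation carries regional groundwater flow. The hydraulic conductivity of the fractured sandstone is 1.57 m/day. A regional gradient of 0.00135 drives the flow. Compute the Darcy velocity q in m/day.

Hydraulic gradient i = 0.00135.
Specific discharge q = K · i = 1.570 × 0.001350 = 0.002120 m/day.

0.00212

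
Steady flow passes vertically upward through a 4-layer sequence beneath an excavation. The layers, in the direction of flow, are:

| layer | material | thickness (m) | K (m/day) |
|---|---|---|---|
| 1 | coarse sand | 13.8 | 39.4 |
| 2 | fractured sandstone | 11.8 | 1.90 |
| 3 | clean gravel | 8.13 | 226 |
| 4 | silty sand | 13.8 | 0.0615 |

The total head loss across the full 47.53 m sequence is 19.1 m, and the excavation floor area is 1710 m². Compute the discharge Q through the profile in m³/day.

Flow is perpendicular to layering, so the layers act in series and the equivalent K is the thickness-weighted harmonic mean.
Total thickness L = 13.8 + 11.8 + 8.13 + 13.8 = 47.53 m.
Σ(b_i/K_i) = 13.8/39.4 + 11.8/1.90 + 8.13/226 + 13.8/0.0615 = 231.0 d.
K_eq = L / Σ(b_i/K_i) = 47.53 / 231.0 = 0.2058 m/day.
Q = K_eq · A · (Δh/L) = 0.2058 × 1710 × (19.1/47.53) = 141.4 m³/day.

141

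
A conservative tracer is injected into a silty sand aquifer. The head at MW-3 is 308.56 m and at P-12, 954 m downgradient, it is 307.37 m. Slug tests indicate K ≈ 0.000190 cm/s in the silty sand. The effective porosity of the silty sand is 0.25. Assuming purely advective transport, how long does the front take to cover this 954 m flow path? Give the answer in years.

Convert K: 0.000190 cm/s × 864 = 0.1642 m/day.
Hydraulic gradient i = (308.56 − 307.37) / 954 = 1.19 / 954 = 0.001247.
Darcy flux q = K · i = 0.1642 × 0.001247 = 0.0002048 m/day.
Seepage velocity v = q / n_e = 0.0002048 / 0.25 = 0.0008191 m/day.
Travel time t = L / v = 954 / 0.0008191 = 1.165e+06 days = 3189 years.

3190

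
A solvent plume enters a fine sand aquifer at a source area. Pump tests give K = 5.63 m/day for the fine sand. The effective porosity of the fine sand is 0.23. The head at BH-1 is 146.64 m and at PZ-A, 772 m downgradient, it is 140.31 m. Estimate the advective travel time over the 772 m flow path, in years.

10.5

Hydraulic gradient i = (146.64 − 140.31) / 772 = 6.33 / 772 = 0.008199.
Darcy flux q = K · i = 5.630 × 0.008199 = 0.04616 m/day.
Seepage velocity v = q / n_e = 0.04616 / 0.23 = 0.2007 m/day.
Travel time t = L / v = 772 / 0.2007 = 3846 days = 10.53 years.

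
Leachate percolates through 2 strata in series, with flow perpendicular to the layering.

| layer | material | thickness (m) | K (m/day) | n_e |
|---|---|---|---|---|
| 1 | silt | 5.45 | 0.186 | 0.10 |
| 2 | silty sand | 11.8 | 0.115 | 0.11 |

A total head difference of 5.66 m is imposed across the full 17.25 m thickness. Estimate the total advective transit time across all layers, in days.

With flow normal to the layers, continuity requires the same specific discharge q through every layer.
Σ(b_i/K_i) = 5.45/0.186 + 11.8/0.115 = 131.9 d.
q = Δh / Σ(b_i/K_i) = 5.66 / 131.9 = 0.04291 m/day.
In each layer the seepage velocity is v_i = q/n_i, so the layer transit time is t_i = b_i·n_i / q:
  layer 1 (silt): t_1 = 5.45 × 0.10 / 0.04291 = 12.70 d
  layer 2 (silty sand): t_2 = 11.8 × 0.11 / 0.04291 = 30.25 d
Total t = Σ t_i = 42.95 days.

43.0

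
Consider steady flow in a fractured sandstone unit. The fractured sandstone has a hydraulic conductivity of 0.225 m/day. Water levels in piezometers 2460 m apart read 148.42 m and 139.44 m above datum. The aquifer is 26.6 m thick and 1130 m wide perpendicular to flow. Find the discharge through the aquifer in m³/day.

24.7

Cross-sectional area A = 1130 × 26.6 = 30058 m².
Hydraulic gradient i = (148.42 − 139.44) / 2460 = 8.98 / 2460 = 0.003650.
Darcy's law: Q = K · A · i = 0.2250 × 30058 × 0.003650 = 24.69 m³/day.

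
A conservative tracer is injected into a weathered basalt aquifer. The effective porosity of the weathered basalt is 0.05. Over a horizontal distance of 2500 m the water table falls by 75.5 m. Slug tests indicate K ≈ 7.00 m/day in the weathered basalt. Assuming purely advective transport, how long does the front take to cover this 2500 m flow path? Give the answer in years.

Hydraulic gradient i = Δh / L = 75.5 / 2500 = 0.03020.
Darcy flux q = K · i = 7.000 × 0.03020 = 0.2114 m/day.
Seepage velocity v = q / n_e = 0.2114 / 0.05 = 4.228 m/day.
Travel time t = L / v = 2500 / 4.228 = 591.3 days = 1.619 years.

1.62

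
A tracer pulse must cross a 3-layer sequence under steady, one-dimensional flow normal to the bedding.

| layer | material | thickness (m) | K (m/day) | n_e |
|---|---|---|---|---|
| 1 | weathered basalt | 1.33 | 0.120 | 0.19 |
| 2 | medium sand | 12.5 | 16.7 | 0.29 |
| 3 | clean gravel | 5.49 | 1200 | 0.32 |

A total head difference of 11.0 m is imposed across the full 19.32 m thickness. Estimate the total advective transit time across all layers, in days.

With flow normal to the layers, continuity requires the same specific discharge q through every layer.
Σ(b_i/K_i) = 1.33/0.120 + 12.5/16.7 + 5.49/1200 = 11.84 d.
q = Δh / Σ(b_i/K_i) = 11.0 / 11.84 = 0.9293 m/day.
In each layer the seepage velocity is v_i = q/n_i, so the layer transit time is t_i = b_i·n_i / q:
  layer 1 (weathered basalt): t_1 = 1.33 × 0.19 / 0.9293 = 0.2719 d
  layer 2 (medium sand): t_2 = 12.5 × 0.29 / 0.9293 = 3.901 d
  layer 3 (clean gravel): t_3 = 5.49 × 0.32 / 0.9293 = 1.890 d
Total t = Σ t_i = 6.063 days.

6.06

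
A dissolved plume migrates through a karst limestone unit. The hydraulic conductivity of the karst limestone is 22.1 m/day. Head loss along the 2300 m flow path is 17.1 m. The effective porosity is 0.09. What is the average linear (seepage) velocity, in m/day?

Hydraulic gradient i = Δh / L = 17.1 / 2300 = 0.007435.
Darcy flux q = K · i = 22.10 × 0.007435 = 0.1643 m/day.
Seepage velocity v = q / n_e = 0.1643 / 0.09 = 1.826 m/day.

1.83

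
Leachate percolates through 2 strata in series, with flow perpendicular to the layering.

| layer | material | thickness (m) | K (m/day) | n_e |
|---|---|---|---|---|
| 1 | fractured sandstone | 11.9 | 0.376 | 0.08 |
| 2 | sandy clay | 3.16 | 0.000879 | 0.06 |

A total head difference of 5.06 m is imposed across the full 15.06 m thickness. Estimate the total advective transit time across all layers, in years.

2.24

With flow normal to the layers, continuity requires the same specific discharge q through every layer.
Σ(b_i/K_i) = 11.9/0.376 + 3.16/0.000879 = 3627 d.
q = Δh / Σ(b_i/K_i) = 5.06 / 3627 = 0.001395 m/day.
In each layer the seepage velocity is v_i = q/n_i, so the layer transit time is t_i = b_i·n_i / q:
  layer 1 (fractured sandstone): t_1 = 11.9 × 0.08 / 0.001395 = 682.3 d
  layer 2 (sandy clay): t_2 = 3.16 × 0.06 / 0.001395 = 135.9 d
Total t = Σ t_i = 818.2 days = 2.240 years.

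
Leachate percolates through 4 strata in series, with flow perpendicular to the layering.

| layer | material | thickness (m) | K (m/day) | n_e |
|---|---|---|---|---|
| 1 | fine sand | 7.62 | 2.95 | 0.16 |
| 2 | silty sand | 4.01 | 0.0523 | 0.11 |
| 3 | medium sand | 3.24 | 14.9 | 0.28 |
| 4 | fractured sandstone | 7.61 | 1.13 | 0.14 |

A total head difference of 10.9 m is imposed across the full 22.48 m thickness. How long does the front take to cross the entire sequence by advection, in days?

28.7

With flow normal to the layers, continuity requires the same specific discharge q through every layer.
Σ(b_i/K_i) = 7.62/2.95 + 4.01/0.0523 + 3.24/14.9 + 7.61/1.13 = 86.21 d.
q = Δh / Σ(b_i/K_i) = 10.9 / 86.21 = 0.1264 m/day.
In each layer the seepage velocity is v_i = q/n_i, so the layer transit time is t_i = b_i·n_i / q:
  layer 1 (fine sand): t_1 = 7.62 × 0.16 / 0.1264 = 9.643 d
  layer 2 (silty sand): t_2 = 4.01 × 0.11 / 0.1264 = 3.489 d
  layer 3 (medium sand): t_3 = 3.24 × 0.28 / 0.1264 = 7.175 d
  layer 4 (fractured sandstone): t_4 = 7.61 × 0.14 / 0.1264 = 8.426 d
Total t = Σ t_i = 28.73 days.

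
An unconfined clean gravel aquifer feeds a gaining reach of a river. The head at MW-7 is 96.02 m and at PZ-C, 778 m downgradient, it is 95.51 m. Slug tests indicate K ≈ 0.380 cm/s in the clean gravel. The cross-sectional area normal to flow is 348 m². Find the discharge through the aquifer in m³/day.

Convert K: 0.380 cm/s × 864 = 328.3 m/day.
Hydraulic gradient i = (96.02 − 95.51) / 778 = 0.51 / 778 = 0.0006555.
Darcy's law: Q = K · A · i = 328.3 × 348.0 × 0.0006555 = 74.90 m³/day.

74.9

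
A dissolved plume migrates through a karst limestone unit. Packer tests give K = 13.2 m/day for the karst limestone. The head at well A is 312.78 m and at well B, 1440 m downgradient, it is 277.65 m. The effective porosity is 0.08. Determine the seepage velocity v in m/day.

4.03

Hydraulic gradient i = (312.78 − 277.65) / 1440 = 35.13 / 1440 = 0.02440.
Darcy flux q = K · i = 13.20 × 0.02440 = 0.3220 m/day.
Seepage velocity v = q / n_e = 0.3220 / 0.08 = 4.025 m/day.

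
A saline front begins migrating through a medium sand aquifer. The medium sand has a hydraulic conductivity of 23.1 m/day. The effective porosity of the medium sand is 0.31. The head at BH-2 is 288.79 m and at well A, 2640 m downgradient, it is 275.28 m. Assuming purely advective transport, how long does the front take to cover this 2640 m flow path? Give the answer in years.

Hydraulic gradient i = (288.79 − 275.28) / 2640 = 13.51 / 2640 = 0.005117.
Darcy flux q = K · i = 23.10 × 0.005117 = 0.1182 m/day.
Seepage velocity v = q / n_e = 0.1182 / 0.31 = 0.3813 m/day.
Travel time t = L / v = 2640 / 0.3813 = 6923 days = 18.95 years.

19.0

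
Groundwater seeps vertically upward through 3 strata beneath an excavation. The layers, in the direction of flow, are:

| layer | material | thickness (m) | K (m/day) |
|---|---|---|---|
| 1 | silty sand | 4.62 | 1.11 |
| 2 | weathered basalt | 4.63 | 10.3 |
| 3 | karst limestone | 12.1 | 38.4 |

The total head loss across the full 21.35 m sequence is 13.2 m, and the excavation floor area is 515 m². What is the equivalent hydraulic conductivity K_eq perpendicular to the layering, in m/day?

4.33

Flow is perpendicular to layering, so the layers act in series and the equivalent K is the thickness-weighted harmonic mean.
Total thickness L = 4.62 + 4.63 + 12.1 = 21.35 m.
Σ(b_i/K_i) = 4.62/1.11 + 4.63/10.3 + 12.1/38.4 = 4.927 d.
K_eq = L / Σ(b_i/K_i) = 21.35 / 4.927 = 4.333 m/day.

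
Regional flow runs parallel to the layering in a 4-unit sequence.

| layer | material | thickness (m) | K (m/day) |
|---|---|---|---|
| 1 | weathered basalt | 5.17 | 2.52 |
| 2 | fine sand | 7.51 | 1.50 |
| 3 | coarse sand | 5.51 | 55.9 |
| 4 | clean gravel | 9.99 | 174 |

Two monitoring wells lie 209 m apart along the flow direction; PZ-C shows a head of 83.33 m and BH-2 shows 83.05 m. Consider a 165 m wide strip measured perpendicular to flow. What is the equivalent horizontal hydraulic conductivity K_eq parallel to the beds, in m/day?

Flow is parallel to layering, so each bed carries its own Darcy discharge and the transmissivities add.
Σ(K_i·b_i) = 2.52×5.17 + 1.50×7.51 + 55.9×5.51 + 174×9.99 = 2071 m²/day.
Total thickness b = 28.18 m, so K_eq = Σ(K_i·b_i)/b = 73.48 m/day.

73.5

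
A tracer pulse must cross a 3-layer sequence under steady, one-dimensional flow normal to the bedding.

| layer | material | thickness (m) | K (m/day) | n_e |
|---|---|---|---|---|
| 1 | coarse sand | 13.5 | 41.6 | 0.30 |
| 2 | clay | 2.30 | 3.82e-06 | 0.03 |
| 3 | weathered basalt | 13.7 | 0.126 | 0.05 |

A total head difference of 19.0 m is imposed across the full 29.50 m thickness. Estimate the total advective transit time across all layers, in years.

417

With flow normal to the layers, continuity requires the same specific discharge q through every layer.
Σ(b_i/K_i) = 13.5/41.6 + 2.30/3.82e-06 + 13.7/0.126 = 6.022e+05 d.
q = Δh / Σ(b_i/K_i) = 19.0 / 6.022e+05 = 3.155e-05 m/day.
In each layer the seepage velocity is v_i = q/n_i, so the layer transit time is t_i = b_i·n_i / q:
  layer 1 (coarse sand): t_1 = 13.5 × 0.30 / 3.155e-05 = 1.284e+05 d
  layer 2 (clay): t_2 = 2.30 × 0.03 / 3.155e-05 = 2187 d
  layer 3 (weathered basalt): t_3 = 13.7 × 0.05 / 3.155e-05 = 21711 d
Total t = Σ t_i = 1.523e+05 days = 416.9 years.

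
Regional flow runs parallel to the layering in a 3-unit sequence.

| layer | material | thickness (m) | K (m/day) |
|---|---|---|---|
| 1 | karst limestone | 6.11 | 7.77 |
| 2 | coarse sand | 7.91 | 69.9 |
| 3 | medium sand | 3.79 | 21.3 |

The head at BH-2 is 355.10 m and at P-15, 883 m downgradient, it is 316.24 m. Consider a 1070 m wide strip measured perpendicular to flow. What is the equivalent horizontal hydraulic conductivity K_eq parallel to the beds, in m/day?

Flow is parallel to layering, so each bed carries its own Darcy discharge and the transmissivities add.
Σ(K_i·b_i) = 7.77×6.11 + 69.9×7.91 + 21.3×3.79 = 681.1 m²/day.
Total thickness b = 17.81 m, so K_eq = Σ(K_i·b_i)/b = 38.24 m/day.

38.2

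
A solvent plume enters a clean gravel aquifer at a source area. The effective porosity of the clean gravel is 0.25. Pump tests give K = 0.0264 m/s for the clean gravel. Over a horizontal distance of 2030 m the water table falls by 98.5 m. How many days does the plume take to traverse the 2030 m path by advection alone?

Convert K: 0.0264 m/s × 86400 = 2281 m/day.
Hydraulic gradient i = Δh / L = 98.5 / 2030 = 0.04852.
Darcy flux q = K · i = 2281 × 0.04852 = 110.7 m/day.
Seepage velocity v = q / n_e = 110.7 / 0.25 = 442.7 m/day.
Travel time t = L / v = 2030 / 442.7 = 4.585 days.

4.59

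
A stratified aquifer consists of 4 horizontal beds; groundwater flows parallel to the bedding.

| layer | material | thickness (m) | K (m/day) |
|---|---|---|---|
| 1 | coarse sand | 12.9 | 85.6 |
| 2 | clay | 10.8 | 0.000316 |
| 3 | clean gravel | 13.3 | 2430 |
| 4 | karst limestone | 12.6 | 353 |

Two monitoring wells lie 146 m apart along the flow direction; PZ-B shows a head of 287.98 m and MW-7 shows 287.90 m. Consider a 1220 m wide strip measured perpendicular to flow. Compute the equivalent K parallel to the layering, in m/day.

764

Flow is parallel to layering, so each bed carries its own Darcy discharge and the transmissivities add.
Σ(K_i·b_i) = 85.6×12.9 + 0.000316×10.8 + 2430×13.3 + 353×12.6 = 37871 m²/day.
Total thickness b = 49.60 m, so K_eq = Σ(K_i·b_i)/b = 763.5 m/day.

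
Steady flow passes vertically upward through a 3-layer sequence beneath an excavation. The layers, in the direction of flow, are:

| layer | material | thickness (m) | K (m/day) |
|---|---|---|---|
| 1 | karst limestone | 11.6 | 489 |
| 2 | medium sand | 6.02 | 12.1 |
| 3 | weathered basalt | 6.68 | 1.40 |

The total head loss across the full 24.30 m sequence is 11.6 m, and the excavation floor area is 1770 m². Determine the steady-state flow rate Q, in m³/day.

3880

Flow is perpendicular to layering, so the layers act in series and the equivalent K is the thickness-weighted harmonic mean.
Total thickness L = 11.6 + 6.02 + 6.68 = 24.30 m.
Σ(b_i/K_i) = 11.6/489 + 6.02/12.1 + 6.68/1.40 = 5.293 d.
K_eq = L / Σ(b_i/K_i) = 24.30 / 5.293 = 4.591 m/day.
Q = K_eq · A · (Δh/L) = 4.591 × 1770 × (11.6/24.30) = 3879 m³/day.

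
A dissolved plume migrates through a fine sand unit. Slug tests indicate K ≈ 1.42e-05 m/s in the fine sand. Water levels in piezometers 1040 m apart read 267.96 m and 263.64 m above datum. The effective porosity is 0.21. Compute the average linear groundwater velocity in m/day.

Convert K: 1.42e-05 m/s × 86400 = 1.227 m/day.
Hydraulic gradient i = (267.96 − 263.64) / 1040 = 4.32 / 1040 = 0.004154.
Darcy flux q = K · i = 1.227 × 0.004154 = 0.005096 m/day.
Seepage velocity v = q / n_e = 0.005096 / 0.21 = 0.02427 m/day.

0.0243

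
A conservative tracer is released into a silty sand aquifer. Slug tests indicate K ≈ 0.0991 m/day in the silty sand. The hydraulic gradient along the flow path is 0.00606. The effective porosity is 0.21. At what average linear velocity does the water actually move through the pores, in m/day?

0.00286

Hydraulic gradient i = 0.00606.
Darcy flux q = K · i = 0.09910 × 0.006060 = 0.0006005 m/day.
Seepage velocity v = q / n_e = 0.0006005 / 0.21 = 0.002860 m/day.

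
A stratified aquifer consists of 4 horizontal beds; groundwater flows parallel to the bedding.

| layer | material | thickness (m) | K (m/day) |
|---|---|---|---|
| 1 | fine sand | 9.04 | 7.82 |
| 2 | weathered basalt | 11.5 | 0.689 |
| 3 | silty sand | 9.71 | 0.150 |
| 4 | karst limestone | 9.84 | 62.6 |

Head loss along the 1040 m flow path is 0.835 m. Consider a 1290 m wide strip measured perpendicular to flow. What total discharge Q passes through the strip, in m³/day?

Flow is parallel to layering, so each bed carries its own Darcy discharge and the transmissivities add.
Σ(K_i·b_i) = 7.82×9.04 + 0.689×11.5 + 0.150×9.71 + 62.6×9.84 = 696.1 m²/day.
Hydraulic gradient i = Δh / L = 0.835 / 1040 = 0.0008029.
Q = Σ(K_i·b_i) · W · i = 696.1 × 1290 × 0.0008029 = 720.9 m³/day.

721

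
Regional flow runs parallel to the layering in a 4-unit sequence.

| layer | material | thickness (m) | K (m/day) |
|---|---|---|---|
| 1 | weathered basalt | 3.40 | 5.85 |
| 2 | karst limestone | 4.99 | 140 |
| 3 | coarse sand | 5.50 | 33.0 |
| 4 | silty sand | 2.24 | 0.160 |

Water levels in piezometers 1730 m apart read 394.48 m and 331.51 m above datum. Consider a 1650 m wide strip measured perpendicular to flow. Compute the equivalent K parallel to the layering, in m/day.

55.8

Flow is parallel to layering, so each bed carries its own Darcy discharge and the transmissivities add.
Σ(K_i·b_i) = 5.85×3.40 + 140×4.99 + 33.0×5.50 + 0.160×2.24 = 900.3 m²/day.
Total thickness b = 16.13 m, so K_eq = Σ(K_i·b_i)/b = 55.82 m/day.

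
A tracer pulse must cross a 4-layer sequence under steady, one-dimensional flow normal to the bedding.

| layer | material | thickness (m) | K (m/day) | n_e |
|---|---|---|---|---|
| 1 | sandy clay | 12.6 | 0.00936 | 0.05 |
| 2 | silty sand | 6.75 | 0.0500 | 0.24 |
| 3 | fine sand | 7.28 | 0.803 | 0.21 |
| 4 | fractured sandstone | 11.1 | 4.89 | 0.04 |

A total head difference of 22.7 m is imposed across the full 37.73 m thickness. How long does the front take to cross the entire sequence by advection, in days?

With flow normal to the layers, continuity requires the same specific discharge q through every layer.
Σ(b_i/K_i) = 12.6/0.00936 + 6.75/0.0500 + 7.28/0.803 + 11.1/4.89 = 1492 d.
q = Δh / Σ(b_i/K_i) = 22.7 / 1492 = 0.01521 m/day.
In each layer the seepage velocity is v_i = q/n_i, so the layer transit time is t_i = b_i·n_i / q:
  layer 1 (sandy clay): t_1 = 12.6 × 0.05 / 0.01521 = 41.42 d
  layer 2 (silty sand): t_2 = 6.75 × 0.24 / 0.01521 = 106.5 d
  layer 3 (fine sand): t_3 = 7.28 × 0.21 / 0.01521 = 100.5 d
  layer 4 (fractured sandstone): t_4 = 11.1 × 0.04 / 0.01521 = 29.19 d
Total t = Σ t_i = 277.6 days.

278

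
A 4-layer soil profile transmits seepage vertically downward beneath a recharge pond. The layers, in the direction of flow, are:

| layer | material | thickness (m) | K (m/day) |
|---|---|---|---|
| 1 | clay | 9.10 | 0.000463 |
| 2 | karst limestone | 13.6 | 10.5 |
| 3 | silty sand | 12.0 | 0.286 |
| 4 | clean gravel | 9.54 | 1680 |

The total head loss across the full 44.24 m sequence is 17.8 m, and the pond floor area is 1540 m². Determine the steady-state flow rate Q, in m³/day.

1.39

Flow is perpendicular to layering, so the layers act in series and the equivalent K is the thickness-weighted harmonic mean.
Total thickness L = 9.10 + 13.6 + 12.0 + 9.54 = 44.24 m.
Σ(b_i/K_i) = 9.10/0.000463 + 13.6/10.5 + 12.0/0.286 + 9.54/1680 = 19698 d.
K_eq = L / Σ(b_i/K_i) = 44.24 / 19698 = 0.002246 m/day.
Q = K_eq · A · (Δh/L) = 0.002246 × 1540 × (17.8/44.24) = 1.392 m³/day.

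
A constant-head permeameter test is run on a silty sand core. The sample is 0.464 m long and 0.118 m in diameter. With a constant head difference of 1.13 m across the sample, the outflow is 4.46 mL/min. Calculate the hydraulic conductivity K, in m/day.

0.241

Cross-sectional area A = π·(d/2)² = π × (0.118/2)² = 0.01094 m².
Convert discharge: 4.46 mL/min = 7.433e-08 m³/s.
Darcy's law rearranged: K = Q·L / (A·Δh) = 7.433e-08 × 0.464 / (0.01094 × 1.13) = 2.791e-06 m/s = 0.2411 m/day.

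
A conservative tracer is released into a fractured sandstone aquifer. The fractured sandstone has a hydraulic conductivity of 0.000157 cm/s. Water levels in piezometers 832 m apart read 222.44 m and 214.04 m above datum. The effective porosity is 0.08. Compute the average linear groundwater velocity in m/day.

0.0171

Convert K: 0.000157 cm/s × 864 = 0.1356 m/day.
Hydraulic gradient i = (222.44 − 214.04) / 832 = 8.4 / 832 = 0.01010.
Darcy flux q = K · i = 0.1356 × 0.01010 = 0.001370 m/day.
Seepage velocity v = q / n_e = 0.001370 / 0.08 = 0.01712 m/day.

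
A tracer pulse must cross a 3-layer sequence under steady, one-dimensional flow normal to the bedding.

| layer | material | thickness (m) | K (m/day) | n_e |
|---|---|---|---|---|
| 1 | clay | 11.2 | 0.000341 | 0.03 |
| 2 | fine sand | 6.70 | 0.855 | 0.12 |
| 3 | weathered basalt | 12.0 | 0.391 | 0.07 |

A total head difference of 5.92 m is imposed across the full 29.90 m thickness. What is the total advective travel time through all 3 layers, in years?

30.1

With flow normal to the layers, continuity requires the same specific discharge q through every layer.
Σ(b_i/K_i) = 11.2/0.000341 + 6.70/0.855 + 12.0/0.391 = 32883 d.
q = Δh / Σ(b_i/K_i) = 5.92 / 32883 = 0.0001800 m/day.
In each layer the seepage velocity is v_i = q/n_i, so the layer transit time is t_i = b_i·n_i / q:
  layer 1 (clay): t_1 = 11.2 × 0.03 / 0.0001800 = 1866 d
  layer 2 (fine sand): t_2 = 6.70 × 0.12 / 0.0001800 = 4466 d
  layer 3 (weathered basalt): t_3 = 12.0 × 0.07 / 0.0001800 = 4666 d
Total t = Σ t_i = 10998 days = 30.11 years.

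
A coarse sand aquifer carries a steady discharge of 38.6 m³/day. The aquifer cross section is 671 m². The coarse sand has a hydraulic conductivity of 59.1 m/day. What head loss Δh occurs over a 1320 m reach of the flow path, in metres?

From Q = K·A·i, i = Q / (K·A) = 38.6 / (59.10 × 671.0) = 0.0009734.
Head loss Δh = i · L = 0.0009734 × 1320 = 1.285 m.

1.28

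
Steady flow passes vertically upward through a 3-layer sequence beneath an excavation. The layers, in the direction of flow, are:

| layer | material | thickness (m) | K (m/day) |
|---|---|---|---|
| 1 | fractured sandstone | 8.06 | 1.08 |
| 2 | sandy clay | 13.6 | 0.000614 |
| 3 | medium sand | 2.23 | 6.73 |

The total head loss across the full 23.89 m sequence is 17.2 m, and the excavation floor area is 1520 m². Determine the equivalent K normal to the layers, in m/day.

0.00108

Flow is perpendicular to layering, so the layers act in series and the equivalent K is the thickness-weighted harmonic mean.
Total thickness L = 8.06 + 13.6 + 2.23 = 23.89 m.
Σ(b_i/K_i) = 8.06/1.08 + 13.6/0.000614 + 2.23/6.73 = 22158 d.
K_eq = L / Σ(b_i/K_i) = 23.89 / 22158 = 0.001078 m/day.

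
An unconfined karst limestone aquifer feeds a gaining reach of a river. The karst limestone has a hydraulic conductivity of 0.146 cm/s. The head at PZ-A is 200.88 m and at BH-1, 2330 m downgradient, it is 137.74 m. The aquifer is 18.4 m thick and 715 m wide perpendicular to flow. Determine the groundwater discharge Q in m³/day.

45000

Convert K: 0.146 cm/s × 864 = 126.1 m/day.
Cross-sectional area A = 715 × 18.4 = 13156 m².
Hydraulic gradient i = (200.88 − 137.74) / 2330 = 63.14 / 2330 = 0.02710.
Darcy's law: Q = K · A · i = 126.1 × 13156 × 0.02710 = 44972 m³/day.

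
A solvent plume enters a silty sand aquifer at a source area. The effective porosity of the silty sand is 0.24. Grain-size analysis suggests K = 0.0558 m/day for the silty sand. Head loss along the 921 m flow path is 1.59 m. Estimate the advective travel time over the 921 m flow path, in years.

Hydraulic gradient i = Δh / L = 1.59 / 921 = 0.001726.
Darcy flux q = K · i = 0.05580 × 0.001726 = 9.633e-05 m/day.
Seepage velocity v = q / n_e = 9.633e-05 / 0.24 = 0.0004014 m/day.
Travel time t = L / v = 921 / 0.0004014 = 2.295e+06 days = 6282 years.

6280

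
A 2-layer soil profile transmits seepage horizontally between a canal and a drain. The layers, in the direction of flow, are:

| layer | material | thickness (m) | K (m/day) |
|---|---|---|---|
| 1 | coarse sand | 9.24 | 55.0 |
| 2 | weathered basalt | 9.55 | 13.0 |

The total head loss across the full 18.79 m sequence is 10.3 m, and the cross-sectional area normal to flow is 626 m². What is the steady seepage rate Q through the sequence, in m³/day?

7140

Flow is perpendicular to layering, so the layers act in series and the equivalent K is the thickness-weighted harmonic mean.
Total thickness L = 9.24 + 9.55 = 18.79 m.
Σ(b_i/K_i) = 9.24/55.0 + 9.55/13.0 = 0.9026 d.
K_eq = L / Σ(b_i/K_i) = 18.79 / 0.9026 = 20.82 m/day.
Q = K_eq · A · (Δh/L) = 20.82 × 626 × (10.3/18.79) = 7143 m³/day.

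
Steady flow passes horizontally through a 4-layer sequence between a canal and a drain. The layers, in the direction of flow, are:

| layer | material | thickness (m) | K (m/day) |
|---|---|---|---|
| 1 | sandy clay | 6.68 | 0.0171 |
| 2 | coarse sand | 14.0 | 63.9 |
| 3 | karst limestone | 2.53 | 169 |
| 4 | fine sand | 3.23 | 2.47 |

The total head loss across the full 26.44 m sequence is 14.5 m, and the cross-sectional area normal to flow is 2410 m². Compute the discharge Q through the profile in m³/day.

Flow is perpendicular to layering, so the layers act in series and the equivalent K is the thickness-weighted harmonic mean.
Total thickness L = 6.68 + 14.0 + 2.53 + 3.23 = 26.44 m.
Σ(b_i/K_i) = 6.68/0.0171 + 14.0/63.9 + 2.53/169 + 3.23/2.47 = 392.2 d.
K_eq = L / Σ(b_i/K_i) = 26.44 / 392.2 = 0.06742 m/day.
Q = K_eq · A · (Δh/L) = 0.06742 × 2410 × (14.5/26.44) = 89.10 m³/day.

89.1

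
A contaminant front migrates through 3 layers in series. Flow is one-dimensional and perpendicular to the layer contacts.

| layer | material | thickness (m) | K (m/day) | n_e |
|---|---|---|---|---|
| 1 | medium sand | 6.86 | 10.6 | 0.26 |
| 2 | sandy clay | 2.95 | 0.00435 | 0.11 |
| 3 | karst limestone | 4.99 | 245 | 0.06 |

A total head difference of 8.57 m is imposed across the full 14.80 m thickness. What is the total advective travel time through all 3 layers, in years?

0.522

With flow normal to the layers, continuity requires the same specific discharge q through every layer.
Σ(b_i/K_i) = 6.86/10.6 + 2.95/0.00435 + 4.99/245 = 678.8 d.
q = Δh / Σ(b_i/K_i) = 8.57 / 678.8 = 0.01262 m/day.
In each layer the seepage velocity is v_i = q/n_i, so the layer transit time is t_i = b_i·n_i / q:
  layer 1 (medium sand): t_1 = 6.86 × 0.26 / 0.01262 = 141.3 d
  layer 2 (sandy clay): t_2 = 2.95 × 0.11 / 0.01262 = 25.70 d
  layer 3 (karst limestone): t_3 = 4.99 × 0.06 / 0.01262 = 23.72 d
Total t = Σ t_i = 190.7 days = 0.5221 years.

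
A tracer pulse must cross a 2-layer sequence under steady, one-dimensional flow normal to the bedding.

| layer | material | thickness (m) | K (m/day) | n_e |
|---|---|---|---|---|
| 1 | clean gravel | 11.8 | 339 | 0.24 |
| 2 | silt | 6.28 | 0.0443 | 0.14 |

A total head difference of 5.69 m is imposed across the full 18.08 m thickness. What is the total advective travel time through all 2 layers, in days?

92.5

With flow normal to the layers, continuity requires the same specific discharge q through every layer.
Σ(b_i/K_i) = 11.8/339 + 6.28/0.0443 = 141.8 d.
q = Δh / Σ(b_i/K_i) = 5.69 / 141.8 = 0.04013 m/day.
In each layer the seepage velocity is v_i = q/n_i, so the layer transit time is t_i = b_i·n_i / q:
  layer 1 (clean gravel): t_1 = 11.8 × 0.24 / 0.04013 = 70.57 d
  layer 2 (silt): t_2 = 6.28 × 0.14 / 0.04013 = 21.91 d
Total t = Σ t_i = 92.48 days.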